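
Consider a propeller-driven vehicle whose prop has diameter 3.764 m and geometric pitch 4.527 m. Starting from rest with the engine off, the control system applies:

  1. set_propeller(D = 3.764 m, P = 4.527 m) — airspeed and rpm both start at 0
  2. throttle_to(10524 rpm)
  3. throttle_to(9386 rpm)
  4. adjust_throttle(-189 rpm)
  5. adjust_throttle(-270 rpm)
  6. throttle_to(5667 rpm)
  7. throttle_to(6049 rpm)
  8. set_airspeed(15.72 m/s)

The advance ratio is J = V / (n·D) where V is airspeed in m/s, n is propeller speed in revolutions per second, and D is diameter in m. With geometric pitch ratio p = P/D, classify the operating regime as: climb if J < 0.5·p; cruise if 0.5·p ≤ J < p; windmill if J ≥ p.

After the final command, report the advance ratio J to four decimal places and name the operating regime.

J = 0.0414, regime = climb

set_propeller: D = 3.764 m, P = 4.527 m (p = P/D = 1.202710); state ← (V=0, rpm=0)
throttle_to(10524): rpm ← 10524
throttle_to(9386): rpm ← 9386
adjust_throttle(-189): rpm ← 9386 -189 = 9197
adjust_throttle(-270): rpm ← 9197 -270 = 8927
throttle_to(5667): rpm ← 5667
throttle_to(6049): rpm ← 6049
set_airspeed(15.72): V ← 15.72 m/s
final state: V = 15.72 m/s, rpm = 6049 → n = rpm/60 = 100.816667 rev/s
J = V / (n·D) = 15.72 / (100.816667 × 3.764) = 0.041426
regime bands: climb J<0.6014 | cruise [0.6014, 1.2027) | windmill J≥1.2027
J = 0.0414 → climb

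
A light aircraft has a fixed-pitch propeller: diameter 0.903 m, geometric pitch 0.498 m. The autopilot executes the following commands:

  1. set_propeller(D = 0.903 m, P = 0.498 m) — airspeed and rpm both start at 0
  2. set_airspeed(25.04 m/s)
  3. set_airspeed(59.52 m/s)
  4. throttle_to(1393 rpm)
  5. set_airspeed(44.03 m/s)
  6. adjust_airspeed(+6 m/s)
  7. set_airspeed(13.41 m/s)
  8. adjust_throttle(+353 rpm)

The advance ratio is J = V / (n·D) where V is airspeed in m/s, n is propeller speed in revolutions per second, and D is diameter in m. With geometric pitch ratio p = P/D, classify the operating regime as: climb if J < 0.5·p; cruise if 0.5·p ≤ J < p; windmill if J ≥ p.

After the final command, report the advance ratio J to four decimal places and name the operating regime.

set_propeller: D = 0.903 m, P = 0.498 m (p = P/D = 0.551495); state ← (V=0, rpm=0)
set_airspeed(25.04): V ← 25.04 m/s
set_airspeed(59.52): V ← 59.52 m/s
throttle_to(1393): rpm ← 1393
set_airspeed(44.03): V ← 44.03 m/s
adjust_airspeed(+6): V ← 44.03 +6 = 50.03 m/s
set_airspeed(13.41): V ← 13.41 m/s
adjust_throttle(+353): rpm ← 1393 +353 = 1746
final state: V = 13.41 m/s, rpm = 1746 → n = rpm/60 = 29.100000 rev/s
J = V / (n·D) = 13.41 / (29.100000 × 0.903) = 0.510326
regime bands: climb J<0.2757 | cruise [0.2757, 0.5515) | windmill J≥0.5515
J = 0.5103 → cruise

J = 0.5103, regime = cruise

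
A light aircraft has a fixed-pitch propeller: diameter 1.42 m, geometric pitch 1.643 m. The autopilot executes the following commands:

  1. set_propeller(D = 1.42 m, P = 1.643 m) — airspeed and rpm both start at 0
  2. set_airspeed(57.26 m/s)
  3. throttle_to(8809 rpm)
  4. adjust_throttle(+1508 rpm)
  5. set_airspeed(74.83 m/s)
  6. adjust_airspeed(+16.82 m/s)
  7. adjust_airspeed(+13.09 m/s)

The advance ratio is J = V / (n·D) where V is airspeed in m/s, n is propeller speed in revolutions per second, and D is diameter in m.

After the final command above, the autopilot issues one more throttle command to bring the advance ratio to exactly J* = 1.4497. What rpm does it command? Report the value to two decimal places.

set_propeller: D = 1.42 m, P = 1.643 m (p = P/D = 1.157042); state ← (V=0, rpm=0)
set_airspeed(57.26): V ← 57.26 m/s
throttle_to(8809): rpm ← 8809
adjust_throttle(+1508): rpm ← 8809 +1508 = 10317
set_airspeed(74.83): V ← 74.83 m/s
adjust_airspeed(+16.82): V ← 74.83 +16.82 = 91.65 m/s
adjust_airspeed(+13.09): V ← 91.65 +13.09 = 104.74 m/s
final state: V = 104.74 m/s, rpm = 10317 → n = rpm/60 = 171.950000 rev/s
target J* = 1.4497; solve J* = V/(n·D) for n: n = V/(J*·D) = 104.74/(1.4497 × 1.42) = 50.879881 rev/s
rpm = 60·n = 3052.792856

rpm = 3052.79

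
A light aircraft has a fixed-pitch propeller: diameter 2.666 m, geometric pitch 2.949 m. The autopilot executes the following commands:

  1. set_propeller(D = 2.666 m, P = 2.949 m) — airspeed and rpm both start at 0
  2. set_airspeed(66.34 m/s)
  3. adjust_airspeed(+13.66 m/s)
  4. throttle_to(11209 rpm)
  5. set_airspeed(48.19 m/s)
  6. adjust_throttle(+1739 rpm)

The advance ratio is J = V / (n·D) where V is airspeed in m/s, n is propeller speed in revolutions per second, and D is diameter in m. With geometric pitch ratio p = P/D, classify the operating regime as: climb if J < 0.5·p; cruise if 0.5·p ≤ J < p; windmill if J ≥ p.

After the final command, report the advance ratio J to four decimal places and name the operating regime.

set_propeller: D = 2.666 m, P = 2.949 m (p = P/D = 1.106152); state ← (V=0, rpm=0)
set_airspeed(66.34): V ← 66.34 m/s
adjust_airspeed(+13.66): V ← 66.34 +13.66 = 80 m/s
throttle_to(11209): rpm ← 11209
set_airspeed(48.19): V ← 48.19 m/s
adjust_throttle(+1739): rpm ← 11209 +1739 = 12948
final state: V = 48.19 m/s, rpm = 12948 → n = rpm/60 = 215.800000 rev/s
J = V / (n·D) = 48.19 / (215.800000 × 2.666) = 0.083762
regime bands: climb J<0.5531 | cruise [0.5531, 1.1062) | windmill J≥1.1062
J = 0.0838 → climb

J = 0.0838, regime = climb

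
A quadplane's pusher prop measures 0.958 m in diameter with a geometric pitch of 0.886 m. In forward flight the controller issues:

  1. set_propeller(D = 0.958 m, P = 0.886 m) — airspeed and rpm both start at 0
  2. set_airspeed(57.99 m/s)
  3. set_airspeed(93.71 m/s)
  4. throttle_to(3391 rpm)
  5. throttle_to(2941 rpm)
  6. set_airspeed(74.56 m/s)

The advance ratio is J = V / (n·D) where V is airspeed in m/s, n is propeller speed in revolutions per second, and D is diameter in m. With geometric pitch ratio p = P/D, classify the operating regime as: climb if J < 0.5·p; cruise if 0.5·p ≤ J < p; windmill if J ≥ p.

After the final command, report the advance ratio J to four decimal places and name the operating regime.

set_propeller: D = 0.958 m, P = 0.886 m (p = P/D = 0.924843); state ← (V=0, rpm=0)
set_airspeed(57.99): V ← 57.99 m/s
set_airspeed(93.71): V ← 93.71 m/s
throttle_to(3391): rpm ← 3391
throttle_to(2941): rpm ← 2941
set_airspeed(74.56): V ← 74.56 m/s
final state: V = 74.56 m/s, rpm = 2941 → n = rpm/60 = 49.016667 rev/s
J = V / (n·D) = 74.56 / (49.016667 × 0.958) = 1.587803
regime bands: climb J<0.4624 | cruise [0.4624, 0.9248) | windmill J≥0.9248
J = 1.5878 → windmill

J = 1.5878, regime = windmill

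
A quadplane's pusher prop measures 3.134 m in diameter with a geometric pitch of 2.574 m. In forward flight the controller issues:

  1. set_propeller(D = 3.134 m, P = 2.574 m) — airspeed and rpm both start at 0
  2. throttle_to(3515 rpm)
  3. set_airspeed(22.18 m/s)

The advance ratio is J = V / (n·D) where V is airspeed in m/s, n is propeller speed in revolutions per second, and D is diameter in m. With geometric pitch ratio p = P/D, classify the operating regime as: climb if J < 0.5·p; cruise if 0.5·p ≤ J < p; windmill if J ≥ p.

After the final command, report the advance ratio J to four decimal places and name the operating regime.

J = 0.1208, regime = climb

set_propeller: D = 3.134 m, P = 2.574 m (p = P/D = 0.821315); state ← (V=0, rpm=0)
throttle_to(3515): rpm ← 3515
set_airspeed(22.18): V ← 22.18 m/s
final state: V = 22.18 m/s, rpm = 3515 → n = rpm/60 = 58.583333 rev/s
J = V / (n·D) = 22.18 / (58.583333 × 3.134) = 0.120806
regime bands: climb J<0.4107 | cruise [0.4107, 0.8213) | windmill J≥0.8213
J = 0.1208 → climb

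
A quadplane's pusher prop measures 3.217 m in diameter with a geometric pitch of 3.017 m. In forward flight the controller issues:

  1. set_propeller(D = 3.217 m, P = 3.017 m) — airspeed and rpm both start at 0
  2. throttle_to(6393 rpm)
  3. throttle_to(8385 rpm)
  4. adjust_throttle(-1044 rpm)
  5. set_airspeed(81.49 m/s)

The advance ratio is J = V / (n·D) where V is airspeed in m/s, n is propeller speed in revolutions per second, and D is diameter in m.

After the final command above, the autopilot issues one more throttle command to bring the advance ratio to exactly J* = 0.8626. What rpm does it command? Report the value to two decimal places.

rpm = 1761.96

set_propeller: D = 3.217 m, P = 3.017 m (p = P/D = 0.937830); state ← (V=0, rpm=0)
throttle_to(6393): rpm ← 6393
throttle_to(8385): rpm ← 8385
adjust_throttle(-1044): rpm ← 8385 -1044 = 7341
set_airspeed(81.49): V ← 81.49 m/s
final state: V = 81.49 m/s, rpm = 7341 → n = rpm/60 = 122.350000 rev/s
target J* = 0.8626; solve J* = V/(n·D) for n: n = V/(J*·D) = 81.49/(0.8626 × 3.217) = 29.365933 rev/s
rpm = 60·n = 1761.955978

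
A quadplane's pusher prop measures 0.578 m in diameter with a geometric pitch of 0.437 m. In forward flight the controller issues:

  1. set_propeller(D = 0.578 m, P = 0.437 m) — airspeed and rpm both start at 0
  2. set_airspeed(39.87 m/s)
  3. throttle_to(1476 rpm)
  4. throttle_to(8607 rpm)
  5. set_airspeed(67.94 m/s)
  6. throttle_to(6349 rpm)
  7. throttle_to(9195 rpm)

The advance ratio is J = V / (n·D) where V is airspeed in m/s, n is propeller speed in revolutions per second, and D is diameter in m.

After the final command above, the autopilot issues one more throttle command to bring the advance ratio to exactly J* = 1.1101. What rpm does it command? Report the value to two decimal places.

set_propeller: D = 0.578 m, P = 0.437 m (p = P/D = 0.756055); state ← (V=0, rpm=0)
set_airspeed(39.87): V ← 39.87 m/s
throttle_to(1476): rpm ← 1476
throttle_to(8607): rpm ← 8607
set_airspeed(67.94): V ← 67.94 m/s
throttle_to(6349): rpm ← 6349
throttle_to(9195): rpm ← 9195
final state: V = 67.94 m/s, rpm = 9195 → n = rpm/60 = 153.250000 rev/s
target J* = 1.1101; solve J* = V/(n·D) for n: n = V/(J*·D) = 67.94/(1.1101 × 0.578) = 105.885283 rev/s
rpm = 60·n = 6353.116977

rpm = 6353.12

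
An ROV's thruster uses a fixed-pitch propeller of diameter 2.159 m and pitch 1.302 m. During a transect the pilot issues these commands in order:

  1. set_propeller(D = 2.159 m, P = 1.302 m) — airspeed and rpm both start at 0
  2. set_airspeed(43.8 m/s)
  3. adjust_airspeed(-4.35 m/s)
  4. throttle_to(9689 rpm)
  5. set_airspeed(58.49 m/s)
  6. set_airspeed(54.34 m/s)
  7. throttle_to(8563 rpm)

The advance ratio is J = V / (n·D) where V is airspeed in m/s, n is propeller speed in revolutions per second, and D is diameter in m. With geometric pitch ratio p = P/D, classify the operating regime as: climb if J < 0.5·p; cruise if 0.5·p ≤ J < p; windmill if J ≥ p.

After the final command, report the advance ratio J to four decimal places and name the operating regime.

set_propeller: D = 2.159 m, P = 1.302 m (p = P/D = 0.603057); state ← (V=0, rpm=0)
set_airspeed(43.8): V ← 43.8 m/s
adjust_airspeed(-4.35): V ← 43.8 -4.35 = 39.45 m/s
throttle_to(9689): rpm ← 9689
set_airspeed(58.49): V ← 58.49 m/s
set_airspeed(54.34): V ← 54.34 m/s
throttle_to(8563): rpm ← 8563
final state: V = 54.34 m/s, rpm = 8563 → n = rpm/60 = 142.716667 rev/s
J = V / (n·D) = 54.34 / (142.716667 × 2.159) = 0.176357
regime bands: climb J<0.3015 | cruise [0.3015, 0.6031) | windmill J≥0.6031
J = 0.1764 → climb

J = 0.1764, regime = climb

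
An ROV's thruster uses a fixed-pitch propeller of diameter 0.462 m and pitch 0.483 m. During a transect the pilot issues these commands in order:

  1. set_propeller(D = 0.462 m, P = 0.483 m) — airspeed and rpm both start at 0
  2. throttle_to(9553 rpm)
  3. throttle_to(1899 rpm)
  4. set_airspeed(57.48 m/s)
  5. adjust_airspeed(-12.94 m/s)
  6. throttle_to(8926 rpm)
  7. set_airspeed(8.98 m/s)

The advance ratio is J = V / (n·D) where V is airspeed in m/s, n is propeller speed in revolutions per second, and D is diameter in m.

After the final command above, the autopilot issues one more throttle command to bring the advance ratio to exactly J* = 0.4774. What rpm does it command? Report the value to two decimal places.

rpm = 2442.89

set_propeller: D = 0.462 m, P = 0.483 m (p = P/D = 1.045455); state ← (V=0, rpm=0)
throttle_to(9553): rpm ← 9553
throttle_to(1899): rpm ← 1899
set_airspeed(57.48): V ← 57.48 m/s
adjust_airspeed(-12.94): V ← 57.48 -12.94 = 44.54 m/s
throttle_to(8926): rpm ← 8926
set_airspeed(8.98): V ← 8.98 m/s
final state: V = 8.98 m/s, rpm = 8926 → n = rpm/60 = 148.766667 rev/s
target J* = 0.4774; solve J* = V/(n·D) for n: n = V/(J*·D) = 8.98/(0.4774 × 0.462) = 40.714766 rev/s
rpm = 60·n = 2442.885979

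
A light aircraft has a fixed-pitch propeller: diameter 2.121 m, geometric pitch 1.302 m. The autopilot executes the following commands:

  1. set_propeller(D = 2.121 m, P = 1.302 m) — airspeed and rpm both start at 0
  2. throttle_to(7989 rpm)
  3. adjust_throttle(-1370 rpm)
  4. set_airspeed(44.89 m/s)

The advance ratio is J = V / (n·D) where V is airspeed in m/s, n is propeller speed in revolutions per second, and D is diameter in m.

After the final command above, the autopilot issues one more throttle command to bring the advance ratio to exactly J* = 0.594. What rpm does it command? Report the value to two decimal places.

rpm = 2137.83

set_propeller: D = 2.121 m, P = 1.302 m (p = P/D = 0.613861); state ← (V=0, rpm=0)
throttle_to(7989): rpm ← 7989
adjust_throttle(-1370): rpm ← 7989 -1370 = 6619
set_airspeed(44.89): V ← 44.89 m/s
final state: V = 44.89 m/s, rpm = 6619 → n = rpm/60 = 110.316667 rev/s
target J* = 0.594; solve J* = V/(n·D) for n: n = V/(J*·D) = 44.89/(0.594 × 2.121) = 35.630547 rev/s
rpm = 60·n = 2137.832831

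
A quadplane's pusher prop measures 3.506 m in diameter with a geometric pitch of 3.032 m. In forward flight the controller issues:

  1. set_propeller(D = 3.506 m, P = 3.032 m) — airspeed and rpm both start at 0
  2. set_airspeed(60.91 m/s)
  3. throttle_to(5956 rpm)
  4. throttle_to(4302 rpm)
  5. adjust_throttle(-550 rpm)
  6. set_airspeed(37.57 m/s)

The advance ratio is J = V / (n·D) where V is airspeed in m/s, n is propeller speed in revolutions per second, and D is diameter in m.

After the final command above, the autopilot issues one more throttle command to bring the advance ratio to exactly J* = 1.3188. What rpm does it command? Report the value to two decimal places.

rpm = 487.53

set_propeller: D = 3.506 m, P = 3.032 m (p = P/D = 0.864803); state ← (V=0, rpm=0)
set_airspeed(60.91): V ← 60.91 m/s
throttle_to(5956): rpm ← 5956
throttle_to(4302): rpm ← 4302
adjust_throttle(-550): rpm ← 4302 -550 = 3752
set_airspeed(37.57): V ← 37.57 m/s
final state: V = 37.57 m/s, rpm = 3752 → n = rpm/60 = 62.533333 rev/s
target J* = 1.3188; solve J* = V/(n·D) for n: n = V/(J*·D) = 37.57/(1.3188 × 3.506) = 8.125505 rev/s
rpm = 60·n = 487.530281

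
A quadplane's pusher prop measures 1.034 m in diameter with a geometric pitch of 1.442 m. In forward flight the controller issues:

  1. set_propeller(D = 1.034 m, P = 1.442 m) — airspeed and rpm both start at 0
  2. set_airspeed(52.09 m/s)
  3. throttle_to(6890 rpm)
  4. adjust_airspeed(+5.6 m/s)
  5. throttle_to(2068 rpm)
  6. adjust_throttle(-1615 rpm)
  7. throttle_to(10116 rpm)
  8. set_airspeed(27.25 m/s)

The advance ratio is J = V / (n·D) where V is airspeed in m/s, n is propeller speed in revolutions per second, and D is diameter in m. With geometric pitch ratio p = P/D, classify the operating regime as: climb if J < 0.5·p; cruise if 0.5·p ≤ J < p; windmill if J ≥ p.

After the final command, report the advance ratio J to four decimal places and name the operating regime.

set_propeller: D = 1.034 m, P = 1.442 m (p = P/D = 1.394584); state ← (V=0, rpm=0)
set_airspeed(52.09): V ← 52.09 m/s
throttle_to(6890): rpm ← 6890
adjust_airspeed(+5.6): V ← 52.09 +5.6 = 57.69 m/s
throttle_to(2068): rpm ← 2068
adjust_throttle(-1615): rpm ← 2068 -1615 = 453
throttle_to(10116): rpm ← 10116
set_airspeed(27.25): V ← 27.25 m/s
final state: V = 27.25 m/s, rpm = 10116 → n = rpm/60 = 168.600000 rev/s
J = V / (n·D) = 27.25 / (168.600000 × 1.034) = 0.156311
regime bands: climb J<0.6973 | cruise [0.6973, 1.3946) | windmill J≥1.3946
J = 0.1563 → climb

J = 0.1563, regime = climb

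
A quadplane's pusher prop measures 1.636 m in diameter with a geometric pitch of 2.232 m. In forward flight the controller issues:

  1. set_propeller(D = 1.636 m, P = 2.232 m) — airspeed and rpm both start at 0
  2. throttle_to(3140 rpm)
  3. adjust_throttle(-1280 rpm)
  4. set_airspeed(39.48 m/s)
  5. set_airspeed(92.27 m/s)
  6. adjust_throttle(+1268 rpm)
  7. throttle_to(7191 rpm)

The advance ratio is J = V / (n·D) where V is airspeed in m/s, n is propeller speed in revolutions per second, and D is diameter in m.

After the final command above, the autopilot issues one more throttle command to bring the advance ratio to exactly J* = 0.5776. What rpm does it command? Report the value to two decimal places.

set_propeller: D = 1.636 m, P = 2.232 m (p = P/D = 1.364303); state ← (V=0, rpm=0)
throttle_to(3140): rpm ← 3140
adjust_throttle(-1280): rpm ← 3140 -1280 = 1860
set_airspeed(39.48): V ← 39.48 m/s
set_airspeed(92.27): V ← 92.27 m/s
adjust_throttle(+1268): rpm ← 1860 +1268 = 3128
throttle_to(7191): rpm ← 7191
final state: V = 92.27 m/s, rpm = 7191 → n = rpm/60 = 119.850000 rev/s
target J* = 0.5776; solve J* = V/(n·D) for n: n = V/(J*·D) = 92.27/(0.5776 × 1.636) = 97.645006 rev/s
rpm = 60·n = 5858.700364

rpm = 5858.70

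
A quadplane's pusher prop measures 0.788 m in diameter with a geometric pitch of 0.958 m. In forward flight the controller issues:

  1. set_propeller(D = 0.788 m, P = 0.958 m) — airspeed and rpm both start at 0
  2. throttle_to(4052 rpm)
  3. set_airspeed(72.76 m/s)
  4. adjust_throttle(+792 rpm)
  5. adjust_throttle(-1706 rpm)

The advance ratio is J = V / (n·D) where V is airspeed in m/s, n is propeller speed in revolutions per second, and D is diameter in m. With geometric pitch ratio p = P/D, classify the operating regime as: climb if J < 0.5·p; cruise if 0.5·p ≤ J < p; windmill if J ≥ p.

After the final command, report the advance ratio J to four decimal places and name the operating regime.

J = 1.7655, regime = windmill

set_propeller: D = 0.788 m, P = 0.958 m (p = P/D = 1.215736); state ← (V=0, rpm=0)
throttle_to(4052): rpm ← 4052
set_airspeed(72.76): V ← 72.76 m/s
adjust_throttle(+792): rpm ← 4052 +792 = 4844
adjust_throttle(-1706): rpm ← 4844 -1706 = 3138
final state: V = 72.76 m/s, rpm = 3138 → n = rpm/60 = 52.300000 rev/s
J = V / (n·D) = 72.76 / (52.300000 × 0.788) = 1.765488
regime bands: climb J<0.6079 | cruise [0.6079, 1.2157) | windmill J≥1.2157
J = 1.7655 → windmill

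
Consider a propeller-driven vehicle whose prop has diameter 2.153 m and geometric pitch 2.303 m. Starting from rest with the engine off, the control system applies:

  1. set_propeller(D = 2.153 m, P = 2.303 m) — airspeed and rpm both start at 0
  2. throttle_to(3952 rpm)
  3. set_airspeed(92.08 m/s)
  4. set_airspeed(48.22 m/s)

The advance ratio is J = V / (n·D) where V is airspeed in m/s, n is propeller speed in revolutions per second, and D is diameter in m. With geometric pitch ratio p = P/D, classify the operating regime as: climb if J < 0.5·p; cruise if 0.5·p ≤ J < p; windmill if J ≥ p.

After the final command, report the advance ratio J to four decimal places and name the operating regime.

set_propeller: D = 2.153 m, P = 2.303 m (p = P/D = 1.069670); state ← (V=0, rpm=0)
throttle_to(3952): rpm ← 3952
set_airspeed(92.08): V ← 92.08 m/s
set_airspeed(48.22): V ← 48.22 m/s
final state: V = 48.22 m/s, rpm = 3952 → n = rpm/60 = 65.866667 rev/s
J = V / (n·D) = 48.22 / (65.866667 × 2.153) = 0.340030
regime bands: climb J<0.5348 | cruise [0.5348, 1.0697) | windmill J≥1.0697
J = 0.3400 → climb

J = 0.3400, regime = climb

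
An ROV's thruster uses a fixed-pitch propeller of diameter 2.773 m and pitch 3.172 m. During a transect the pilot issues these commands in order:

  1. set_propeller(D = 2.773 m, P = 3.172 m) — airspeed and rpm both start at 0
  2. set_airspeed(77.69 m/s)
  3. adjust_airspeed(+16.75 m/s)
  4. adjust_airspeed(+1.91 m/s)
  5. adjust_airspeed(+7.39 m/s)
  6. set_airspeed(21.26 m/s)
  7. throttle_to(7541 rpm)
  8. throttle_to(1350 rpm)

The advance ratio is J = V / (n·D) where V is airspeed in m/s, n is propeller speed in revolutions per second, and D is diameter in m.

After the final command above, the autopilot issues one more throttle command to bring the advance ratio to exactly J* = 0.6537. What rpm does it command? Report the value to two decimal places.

set_propeller: D = 2.773 m, P = 3.172 m (p = P/D = 1.143887); state ← (V=0, rpm=0)
set_airspeed(77.69): V ← 77.69 m/s
adjust_airspeed(+16.75): V ← 77.69 +16.75 = 94.44 m/s
adjust_airspeed(+1.91): V ← 94.44 +1.91 = 96.35 m/s
adjust_airspeed(+7.39): V ← 96.35 +7.39 = 103.74 m/s
set_airspeed(21.26): V ← 21.26 m/s
throttle_to(7541): rpm ← 7541
throttle_to(1350): rpm ← 1350
final state: V = 21.26 m/s, rpm = 1350 → n = rpm/60 = 22.500000 rev/s
target J* = 0.6537; solve J* = V/(n·D) for n: n = V/(J*·D) = 21.26/(0.6537 × 2.773) = 11.728296 rev/s
rpm = 60·n = 703.697740

rpm = 703.70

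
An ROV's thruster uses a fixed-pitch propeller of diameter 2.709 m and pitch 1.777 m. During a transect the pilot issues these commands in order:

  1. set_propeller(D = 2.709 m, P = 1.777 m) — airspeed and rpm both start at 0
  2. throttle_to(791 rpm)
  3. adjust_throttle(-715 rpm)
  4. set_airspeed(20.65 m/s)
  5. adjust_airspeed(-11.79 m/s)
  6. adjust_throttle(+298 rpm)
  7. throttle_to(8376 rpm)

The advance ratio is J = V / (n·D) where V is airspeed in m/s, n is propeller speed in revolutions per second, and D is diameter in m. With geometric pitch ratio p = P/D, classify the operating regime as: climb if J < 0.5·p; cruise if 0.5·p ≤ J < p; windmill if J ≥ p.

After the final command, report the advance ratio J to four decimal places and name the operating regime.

set_propeller: D = 2.709 m, P = 1.777 m (p = P/D = 0.655962); state ← (V=0, rpm=0)
throttle_to(791): rpm ← 791
adjust_throttle(-715): rpm ← 791 -715 = 76
set_airspeed(20.65): V ← 20.65 m/s
adjust_airspeed(-11.79): V ← 20.65 -11.79 = 8.86 m/s
adjust_throttle(+298): rpm ← 76 +298 = 374
throttle_to(8376): rpm ← 8376
final state: V = 8.86 m/s, rpm = 8376 → n = rpm/60 = 139.600000 rev/s
J = V / (n·D) = 8.86 / (139.600000 × 2.709) = 0.023428
regime bands: climb J<0.3280 | cruise [0.3280, 0.6560) | windmill J≥0.6560
J = 0.0234 → climb

J = 0.0234, regime = climb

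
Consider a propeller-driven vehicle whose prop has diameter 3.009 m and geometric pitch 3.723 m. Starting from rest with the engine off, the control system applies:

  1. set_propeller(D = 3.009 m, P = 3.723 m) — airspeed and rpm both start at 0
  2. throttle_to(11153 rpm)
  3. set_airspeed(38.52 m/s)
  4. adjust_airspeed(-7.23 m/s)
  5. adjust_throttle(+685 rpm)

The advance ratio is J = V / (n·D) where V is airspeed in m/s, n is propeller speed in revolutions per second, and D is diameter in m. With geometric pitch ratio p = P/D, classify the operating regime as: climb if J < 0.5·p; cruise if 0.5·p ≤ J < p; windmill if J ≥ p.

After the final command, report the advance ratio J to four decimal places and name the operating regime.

J = 0.0527, regime = climb

set_propeller: D = 3.009 m, P = 3.723 m (p = P/D = 1.237288); state ← (V=0, rpm=0)
throttle_to(11153): rpm ← 11153
set_airspeed(38.52): V ← 38.52 m/s
adjust_airspeed(-7.23): V ← 38.52 -7.23 = 31.29 m/s
adjust_throttle(+685): rpm ← 11153 +685 = 11838
final state: V = 31.29 m/s, rpm = 11838 → n = rpm/60 = 197.300000 rev/s
J = V / (n·D) = 31.29 / (197.300000 × 3.009) = 0.052706
regime bands: climb J<0.6186 | cruise [0.6186, 1.2373) | windmill J≥1.2373
J = 0.0527 → climb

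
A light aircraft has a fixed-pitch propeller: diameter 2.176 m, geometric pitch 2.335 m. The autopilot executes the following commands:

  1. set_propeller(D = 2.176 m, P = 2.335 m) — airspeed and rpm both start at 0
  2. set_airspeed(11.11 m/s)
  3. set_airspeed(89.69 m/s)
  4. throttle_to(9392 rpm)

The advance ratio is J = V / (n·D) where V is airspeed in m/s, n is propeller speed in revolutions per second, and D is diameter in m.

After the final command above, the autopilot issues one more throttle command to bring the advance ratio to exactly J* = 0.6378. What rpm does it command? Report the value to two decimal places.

set_propeller: D = 2.176 m, P = 2.335 m (p = P/D = 1.073070); state ← (V=0, rpm=0)
set_airspeed(11.11): V ← 11.11 m/s
set_airspeed(89.69): V ← 89.69 m/s
throttle_to(9392): rpm ← 9392
final state: V = 89.69 m/s, rpm = 9392 → n = rpm/60 = 156.533333 rev/s
target J* = 0.6378; solve J* = V/(n·D) for n: n = V/(J*·D) = 89.69/(0.6378 × 2.176) = 64.625009 rev/s
rpm = 60·n = 3877.500553

rpm = 3877.50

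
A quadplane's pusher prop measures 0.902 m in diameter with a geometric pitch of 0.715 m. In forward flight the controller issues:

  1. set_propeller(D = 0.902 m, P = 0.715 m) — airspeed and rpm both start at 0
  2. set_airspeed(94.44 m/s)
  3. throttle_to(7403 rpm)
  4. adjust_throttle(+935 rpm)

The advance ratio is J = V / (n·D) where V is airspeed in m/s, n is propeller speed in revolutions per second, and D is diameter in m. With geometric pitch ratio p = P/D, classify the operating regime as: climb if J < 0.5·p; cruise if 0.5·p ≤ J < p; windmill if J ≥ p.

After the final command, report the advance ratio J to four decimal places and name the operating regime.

J = 0.7534, regime = cruise

set_propeller: D = 0.902 m, P = 0.715 m (p = P/D = 0.792683); state ← (V=0, rpm=0)
set_airspeed(94.44): V ← 94.44 m/s
throttle_to(7403): rpm ← 7403
adjust_throttle(+935): rpm ← 7403 +935 = 8338
final state: V = 94.44 m/s, rpm = 8338 → n = rpm/60 = 138.966667 rev/s
J = V / (n·D) = 94.44 / (138.966667 × 0.902) = 0.753423
regime bands: climb J<0.3963 | cruise [0.3963, 0.7927) | windmill J≥0.7927
J = 0.7534 → cruise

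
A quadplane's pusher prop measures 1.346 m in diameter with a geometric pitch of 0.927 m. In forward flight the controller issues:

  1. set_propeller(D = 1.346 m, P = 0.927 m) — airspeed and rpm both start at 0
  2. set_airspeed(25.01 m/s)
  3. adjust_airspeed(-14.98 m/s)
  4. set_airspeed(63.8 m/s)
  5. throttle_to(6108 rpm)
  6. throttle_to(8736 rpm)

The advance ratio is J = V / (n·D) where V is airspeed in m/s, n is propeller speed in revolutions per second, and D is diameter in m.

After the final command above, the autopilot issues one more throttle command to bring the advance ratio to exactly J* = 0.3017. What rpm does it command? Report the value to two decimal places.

set_propeller: D = 1.346 m, P = 0.927 m (p = P/D = 0.688707); state ← (V=0, rpm=0)
set_airspeed(25.01): V ← 25.01 m/s
adjust_airspeed(-14.98): V ← 25.01 -14.98 = 10.03 m/s
set_airspeed(63.8): V ← 63.8 m/s
throttle_to(6108): rpm ← 6108
throttle_to(8736): rpm ← 8736
final state: V = 63.8 m/s, rpm = 8736 → n = rpm/60 = 145.600000 rev/s
target J* = 0.3017; solve J* = V/(n·D) for n: n = V/(J*·D) = 63.8/(0.3017 × 1.346) = 157.108727 rev/s
rpm = 60·n = 9426.523598

rpm = 9426.52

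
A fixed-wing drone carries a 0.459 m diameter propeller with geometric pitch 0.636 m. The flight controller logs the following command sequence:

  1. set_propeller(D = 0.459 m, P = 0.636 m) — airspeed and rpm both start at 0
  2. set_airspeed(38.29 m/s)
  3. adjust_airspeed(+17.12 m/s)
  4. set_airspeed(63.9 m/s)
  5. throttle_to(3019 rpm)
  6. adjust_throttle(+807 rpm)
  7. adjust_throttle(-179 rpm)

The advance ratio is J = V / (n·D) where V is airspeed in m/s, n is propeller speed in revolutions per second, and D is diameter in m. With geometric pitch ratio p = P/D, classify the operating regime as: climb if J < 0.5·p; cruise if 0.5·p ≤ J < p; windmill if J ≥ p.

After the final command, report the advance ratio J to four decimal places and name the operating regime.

set_propeller: D = 0.459 m, P = 0.636 m (p = P/D = 1.385621); state ← (V=0, rpm=0)
set_airspeed(38.29): V ← 38.29 m/s
adjust_airspeed(+17.12): V ← 38.29 +17.12 = 55.41 m/s
set_airspeed(63.9): V ← 63.9 m/s
throttle_to(3019): rpm ← 3019
adjust_throttle(+807): rpm ← 3019 +807 = 3826
adjust_throttle(-179): rpm ← 3826 -179 = 3647
final state: V = 63.9 m/s, rpm = 3647 → n = rpm/60 = 60.783333 rev/s
J = V / (n·D) = 63.9 / (60.783333 × 0.459) = 2.290360
regime bands: climb J<0.6928 | cruise [0.6928, 1.3856) | windmill J≥1.3856
J = 2.2904 → windmill

J = 2.2904, regime = windmill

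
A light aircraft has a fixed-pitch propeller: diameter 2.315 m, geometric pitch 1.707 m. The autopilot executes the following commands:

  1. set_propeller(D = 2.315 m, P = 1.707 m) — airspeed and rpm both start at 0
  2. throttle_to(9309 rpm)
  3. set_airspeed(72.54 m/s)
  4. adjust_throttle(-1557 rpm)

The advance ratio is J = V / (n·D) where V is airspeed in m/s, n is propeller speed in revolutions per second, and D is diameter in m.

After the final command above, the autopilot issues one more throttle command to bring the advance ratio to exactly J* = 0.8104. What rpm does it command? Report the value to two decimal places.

rpm = 2319.95

set_propeller: D = 2.315 m, P = 1.707 m (p = P/D = 0.737365); state ← (V=0, rpm=0)
throttle_to(9309): rpm ← 9309
set_airspeed(72.54): V ← 72.54 m/s
adjust_throttle(-1557): rpm ← 9309 -1557 = 7752
final state: V = 72.54 m/s, rpm = 7752 → n = rpm/60 = 129.200000 rev/s
target J* = 0.8104; solve J* = V/(n·D) for n: n = V/(J*·D) = 72.54/(0.8104 × 2.315) = 38.665811 rev/s
rpm = 60·n = 2319.948659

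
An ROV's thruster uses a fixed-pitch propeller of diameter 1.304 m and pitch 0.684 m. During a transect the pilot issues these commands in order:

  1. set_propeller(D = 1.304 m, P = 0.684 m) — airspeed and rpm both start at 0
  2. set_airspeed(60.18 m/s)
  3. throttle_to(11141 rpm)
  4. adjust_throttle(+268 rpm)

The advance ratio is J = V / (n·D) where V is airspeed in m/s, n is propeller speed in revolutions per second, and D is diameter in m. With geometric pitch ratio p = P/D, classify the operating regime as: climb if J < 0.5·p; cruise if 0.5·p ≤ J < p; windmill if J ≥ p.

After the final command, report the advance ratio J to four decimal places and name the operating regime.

set_propeller: D = 1.304 m, P = 0.684 m (p = P/D = 0.524540); state ← (V=0, rpm=0)
set_airspeed(60.18): V ← 60.18 m/s
throttle_to(11141): rpm ← 11141
adjust_throttle(+268): rpm ← 11141 +268 = 11409
final state: V = 60.18 m/s, rpm = 11409 → n = rpm/60 = 190.150000 rev/s
J = V / (n·D) = 60.18 / (190.150000 × 1.304) = 0.242705
regime bands: climb J<0.2623 | cruise [0.2623, 0.5245) | windmill J≥0.5245
J = 0.2427 → climb

J = 0.2427, regime = climb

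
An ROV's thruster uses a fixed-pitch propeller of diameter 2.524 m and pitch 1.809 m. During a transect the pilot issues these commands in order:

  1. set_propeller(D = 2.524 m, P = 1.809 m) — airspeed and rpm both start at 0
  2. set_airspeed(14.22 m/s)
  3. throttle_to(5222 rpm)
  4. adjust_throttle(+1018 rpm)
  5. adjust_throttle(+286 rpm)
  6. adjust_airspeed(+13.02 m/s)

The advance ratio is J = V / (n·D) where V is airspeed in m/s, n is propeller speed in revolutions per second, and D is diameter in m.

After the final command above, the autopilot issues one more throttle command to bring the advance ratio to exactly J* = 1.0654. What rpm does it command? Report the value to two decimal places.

rpm = 607.79

set_propeller: D = 2.524 m, P = 1.809 m (p = P/D = 0.716719); state ← (V=0, rpm=0)
set_airspeed(14.22): V ← 14.22 m/s
throttle_to(5222): rpm ← 5222
adjust_throttle(+1018): rpm ← 5222 +1018 = 6240
adjust_throttle(+286): rpm ← 6240 +286 = 6526
adjust_airspeed(+13.02): V ← 14.22 +13.02 = 27.24 m/s
final state: V = 27.24 m/s, rpm = 6526 → n = rpm/60 = 108.766667 rev/s
target J* = 1.0654; solve J* = V/(n·D) for n: n = V/(J*·D) = 27.24/(1.0654 × 2.524) = 10.129898 rev/s
rpm = 60·n = 607.793863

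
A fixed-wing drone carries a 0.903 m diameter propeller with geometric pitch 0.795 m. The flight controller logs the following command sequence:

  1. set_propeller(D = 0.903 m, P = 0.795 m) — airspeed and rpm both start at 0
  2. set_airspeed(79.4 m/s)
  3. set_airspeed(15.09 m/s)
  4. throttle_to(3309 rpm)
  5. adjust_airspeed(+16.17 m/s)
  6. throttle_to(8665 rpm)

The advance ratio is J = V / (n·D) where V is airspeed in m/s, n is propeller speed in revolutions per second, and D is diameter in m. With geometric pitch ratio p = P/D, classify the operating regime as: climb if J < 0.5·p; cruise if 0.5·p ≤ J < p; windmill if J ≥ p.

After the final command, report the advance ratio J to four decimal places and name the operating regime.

J = 0.2397, regime = climb

set_propeller: D = 0.903 m, P = 0.795 m (p = P/D = 0.880399); state ← (V=0, rpm=0)
set_airspeed(79.4): V ← 79.4 m/s
set_airspeed(15.09): V ← 15.09 m/s
throttle_to(3309): rpm ← 3309
adjust_airspeed(+16.17): V ← 15.09 +16.17 = 31.26 m/s
throttle_to(8665): rpm ← 8665
final state: V = 31.26 m/s, rpm = 8665 → n = rpm/60 = 144.416667 rev/s
J = V / (n·D) = 31.26 / (144.416667 × 0.903) = 0.239709
regime bands: climb J<0.4402 | cruise [0.4402, 0.8804) | windmill J≥0.8804
J = 0.2397 → climb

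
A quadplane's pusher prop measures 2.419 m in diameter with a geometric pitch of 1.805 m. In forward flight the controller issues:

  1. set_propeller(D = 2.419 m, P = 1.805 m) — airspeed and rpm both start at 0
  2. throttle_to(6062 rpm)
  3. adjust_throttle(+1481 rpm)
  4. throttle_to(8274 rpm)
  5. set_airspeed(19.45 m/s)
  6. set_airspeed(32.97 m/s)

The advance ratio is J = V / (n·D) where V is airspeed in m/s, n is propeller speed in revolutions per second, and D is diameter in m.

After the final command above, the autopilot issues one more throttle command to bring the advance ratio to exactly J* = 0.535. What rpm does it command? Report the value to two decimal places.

set_propeller: D = 2.419 m, P = 1.805 m (p = P/D = 0.746176); state ← (V=0, rpm=0)
throttle_to(6062): rpm ← 6062
adjust_throttle(+1481): rpm ← 6062 +1481 = 7543
throttle_to(8274): rpm ← 8274
set_airspeed(19.45): V ← 19.45 m/s
set_airspeed(32.97): V ← 32.97 m/s
final state: V = 32.97 m/s, rpm = 8274 → n = rpm/60 = 137.900000 rev/s
target J* = 0.535; solve J* = V/(n·D) for n: n = V/(J*·D) = 32.97/(0.535 × 2.419) = 25.475886 rev/s
rpm = 60·n = 1528.553160

rpm = 1528.55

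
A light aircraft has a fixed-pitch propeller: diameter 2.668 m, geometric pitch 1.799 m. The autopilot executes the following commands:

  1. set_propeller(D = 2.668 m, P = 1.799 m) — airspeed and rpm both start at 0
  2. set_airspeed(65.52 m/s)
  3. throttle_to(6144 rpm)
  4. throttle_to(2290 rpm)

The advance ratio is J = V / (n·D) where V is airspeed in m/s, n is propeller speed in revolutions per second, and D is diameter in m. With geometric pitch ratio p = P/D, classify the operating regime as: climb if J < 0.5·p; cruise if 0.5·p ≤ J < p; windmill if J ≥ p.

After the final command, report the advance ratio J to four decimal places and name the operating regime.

set_propeller: D = 2.668 m, P = 1.799 m (p = P/D = 0.674288); state ← (V=0, rpm=0)
set_airspeed(65.52): V ← 65.52 m/s
throttle_to(6144): rpm ← 6144
throttle_to(2290): rpm ← 2290
final state: V = 65.52 m/s, rpm = 2290 → n = rpm/60 = 38.166667 rev/s
J = V / (n·D) = 65.52 / (38.166667 × 2.668) = 0.643434
regime bands: climb J<0.3371 | cruise [0.3371, 0.6743) | windmill J≥0.6743
J = 0.6434 → cruise

J = 0.6434, regime = cruise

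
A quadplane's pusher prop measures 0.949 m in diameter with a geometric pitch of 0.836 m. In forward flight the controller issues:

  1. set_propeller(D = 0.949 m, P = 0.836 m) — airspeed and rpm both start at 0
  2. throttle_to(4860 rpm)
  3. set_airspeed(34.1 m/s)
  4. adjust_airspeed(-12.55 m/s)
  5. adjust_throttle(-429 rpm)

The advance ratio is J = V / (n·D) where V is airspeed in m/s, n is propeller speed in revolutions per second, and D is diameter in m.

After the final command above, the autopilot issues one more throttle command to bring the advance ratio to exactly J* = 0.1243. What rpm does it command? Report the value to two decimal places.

rpm = 10961.28

set_propeller: D = 0.949 m, P = 0.836 m (p = P/D = 0.880927); state ← (V=0, rpm=0)
throttle_to(4860): rpm ← 4860
set_airspeed(34.1): V ← 34.1 m/s
adjust_airspeed(-12.55): V ← 34.1 -12.55 = 21.55 m/s
adjust_throttle(-429): rpm ← 4860 -429 = 4431
final state: V = 21.55 m/s, rpm = 4431 → n = rpm/60 = 73.850000 rev/s
target J* = 0.1243; solve J* = V/(n·D) for n: n = V/(J*·D) = 21.55/(0.1243 × 0.949) = 182.687963 rev/s
rpm = 60·n = 10961.277781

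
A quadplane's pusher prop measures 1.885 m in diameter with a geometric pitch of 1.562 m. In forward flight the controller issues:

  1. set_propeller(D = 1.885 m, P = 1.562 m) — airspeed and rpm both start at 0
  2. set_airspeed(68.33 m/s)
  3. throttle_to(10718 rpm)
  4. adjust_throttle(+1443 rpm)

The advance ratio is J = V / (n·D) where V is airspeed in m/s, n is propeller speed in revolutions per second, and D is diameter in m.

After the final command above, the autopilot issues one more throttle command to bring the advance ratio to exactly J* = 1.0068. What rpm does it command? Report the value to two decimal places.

rpm = 2160.27

set_propeller: D = 1.885 m, P = 1.562 m (p = P/D = 0.828647); state ← (V=0, rpm=0)
set_airspeed(68.33): V ← 68.33 m/s
throttle_to(10718): rpm ← 10718
adjust_throttle(+1443): rpm ← 10718 +1443 = 12161
final state: V = 68.33 m/s, rpm = 12161 → n = rpm/60 = 202.683333 rev/s
target J* = 1.0068; solve J* = V/(n·D) for n: n = V/(J*·D) = 68.33/(1.0068 × 1.885) = 36.004506 rev/s
rpm = 60·n = 2160.270374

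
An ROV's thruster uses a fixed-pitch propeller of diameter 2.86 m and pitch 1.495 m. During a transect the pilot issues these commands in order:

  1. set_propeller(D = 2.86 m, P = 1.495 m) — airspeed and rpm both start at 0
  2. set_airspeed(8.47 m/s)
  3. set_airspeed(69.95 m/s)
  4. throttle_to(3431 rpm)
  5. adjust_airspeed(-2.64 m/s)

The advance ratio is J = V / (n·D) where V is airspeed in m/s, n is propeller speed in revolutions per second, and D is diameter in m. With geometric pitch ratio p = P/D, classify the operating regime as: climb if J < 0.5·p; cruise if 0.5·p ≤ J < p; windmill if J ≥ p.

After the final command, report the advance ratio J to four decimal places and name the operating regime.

J = 0.4116, regime = cruise

set_propeller: D = 2.86 m, P = 1.495 m (p = P/D = 0.522727); state ← (V=0, rpm=0)
set_airspeed(8.47): V ← 8.47 m/s
set_airspeed(69.95): V ← 69.95 m/s
throttle_to(3431): rpm ← 3431
adjust_airspeed(-2.64): V ← 69.95 -2.64 = 67.31 m/s
final state: V = 67.31 m/s, rpm = 3431 → n = rpm/60 = 57.183333 rev/s
J = V / (n·D) = 67.31 / (57.183333 × 2.86) = 0.411570
regime bands: climb J<0.2614 | cruise [0.2614, 0.5227) | windmill J≥0.5227
J = 0.4116 → cruise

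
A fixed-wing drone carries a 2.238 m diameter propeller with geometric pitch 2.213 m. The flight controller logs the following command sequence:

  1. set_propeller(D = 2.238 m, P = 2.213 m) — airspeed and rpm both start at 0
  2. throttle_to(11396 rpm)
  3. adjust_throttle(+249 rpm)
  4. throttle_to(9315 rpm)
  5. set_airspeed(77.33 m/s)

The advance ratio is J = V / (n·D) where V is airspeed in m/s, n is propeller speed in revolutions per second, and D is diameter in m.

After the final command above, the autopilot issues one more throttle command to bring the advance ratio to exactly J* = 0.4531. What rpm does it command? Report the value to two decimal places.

set_propeller: D = 2.238 m, P = 2.213 m (p = P/D = 0.988829); state ← (V=0, rpm=0)
throttle_to(11396): rpm ← 11396
adjust_throttle(+249): rpm ← 11396 +249 = 11645
throttle_to(9315): rpm ← 9315
set_airspeed(77.33): V ← 77.33 m/s
final state: V = 77.33 m/s, rpm = 9315 → n = rpm/60 = 155.250000 rev/s
target J* = 0.4531; solve J* = V/(n·D) for n: n = V/(J*·D) = 77.33/(0.4531 × 2.238) = 76.259485 rev/s
rpm = 60·n = 4575.569076

rpm = 4575.57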